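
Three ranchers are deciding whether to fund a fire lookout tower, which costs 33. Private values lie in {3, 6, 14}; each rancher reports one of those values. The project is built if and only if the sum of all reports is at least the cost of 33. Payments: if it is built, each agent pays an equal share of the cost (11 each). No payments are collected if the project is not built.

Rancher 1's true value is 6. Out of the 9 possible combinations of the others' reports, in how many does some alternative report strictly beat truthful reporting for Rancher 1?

1

Others report (14, 14): truth gives -5; report 3 gives 0 > -5. Violating.
Others report (3, 3): truth gives 0; no alternative beats it.
Others report (3, 6): truth gives 0; no alternative beats it.
(Checking all 9 profiles: 1 has a profitable deviation, 8 do not.)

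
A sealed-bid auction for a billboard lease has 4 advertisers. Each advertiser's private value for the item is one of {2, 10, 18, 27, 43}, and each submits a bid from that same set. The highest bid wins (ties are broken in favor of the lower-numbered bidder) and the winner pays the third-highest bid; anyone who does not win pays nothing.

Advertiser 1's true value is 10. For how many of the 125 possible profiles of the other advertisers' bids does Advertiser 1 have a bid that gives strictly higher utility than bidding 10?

Others bid (2, 2, 18): truth gives 0; bid 18 gives 8 > 0. Violating.
Others bid (2, 2, 27): truth gives 0; bid 27 gives 8 > 0. Violating.
Others bid (2, 2, 43): truth gives 0; bid 43 gives 8 > 0. Violating.
Others bid (2, 18, 2): truth gives 0; bid 18 gives 8 > 0. Violating.
Others bid (2, 2, 2): truth gives 8; no alternative beats it.
Others bid (2, 2, 10): truth gives 8; no alternative beats it.
(Checking all 125 profiles: 9 have a profitable deviation, 116 do not.)

9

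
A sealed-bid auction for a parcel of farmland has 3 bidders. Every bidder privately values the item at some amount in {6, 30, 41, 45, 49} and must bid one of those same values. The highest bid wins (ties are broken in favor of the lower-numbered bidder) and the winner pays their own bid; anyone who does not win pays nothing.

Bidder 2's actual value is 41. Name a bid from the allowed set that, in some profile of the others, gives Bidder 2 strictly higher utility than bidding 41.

Suppose Bidder 1 bids 6 and Bidder 3 bids 6.
Bid 41: wins, pays 41, utility 41 - 41 = 0.
Bid 30: wins, pays 30, utility 41 - 30 = 11.
So bidding 30 beats truth here (11 > 0).

30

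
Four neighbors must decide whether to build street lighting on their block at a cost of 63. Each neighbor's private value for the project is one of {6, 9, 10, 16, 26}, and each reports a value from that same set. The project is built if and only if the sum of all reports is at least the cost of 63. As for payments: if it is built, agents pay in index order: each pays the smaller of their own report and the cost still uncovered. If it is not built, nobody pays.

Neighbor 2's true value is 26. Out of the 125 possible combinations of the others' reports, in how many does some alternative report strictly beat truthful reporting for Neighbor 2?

Others report (6, 16, 26): truth gives 0; report 16 gives 10 > 0. Violating.
Others report (6, 26, 16): truth gives 0; report 16 gives 10 > 0. Violating.
Others report (6, 26, 26): truth gives 0; report 6 gives 20 > 0. Violating.
Others report (9, 16, 26): truth gives 0; report 16 gives 10 > 0. Violating.
Others report (6, 6, 6): truth gives 0; no alternative beats it.
Others report (6, 6, 9): truth gives 0; no alternative beats it.
(Checking all 125 profiles: 35 have a profitable deviation, 90 do not.)

35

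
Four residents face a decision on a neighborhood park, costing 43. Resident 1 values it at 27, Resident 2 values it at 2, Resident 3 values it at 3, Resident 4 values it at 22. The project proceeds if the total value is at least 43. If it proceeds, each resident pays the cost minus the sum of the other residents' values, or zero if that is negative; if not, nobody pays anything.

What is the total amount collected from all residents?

27

Total value 54 ≥ cost 43, so it is built.
Resident 1: others sum to 27; max(0, 43 - 27) = 16.
Resident 2: others sum to 52; max(0, 43 - 52) = 0.
Resident 3: others sum to 51; max(0, 43 - 51) = 0.
Resident 4: others sum to 32; max(0, 43 - 32) = 11.
Total collected = 16 + 0 + 0 + 11 = 27.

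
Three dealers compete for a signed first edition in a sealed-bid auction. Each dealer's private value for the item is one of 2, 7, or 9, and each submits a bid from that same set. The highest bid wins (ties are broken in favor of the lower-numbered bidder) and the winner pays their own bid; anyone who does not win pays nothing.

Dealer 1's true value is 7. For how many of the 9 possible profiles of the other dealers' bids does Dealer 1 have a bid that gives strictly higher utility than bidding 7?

1

Others bid (2, 2): truth gives 0; bid 2 gives 5 > 0. Violating.
Others bid (2, 7): truth gives 0; no alternative beats it.
Others bid (2, 9): truth gives 0; no alternative beats it.
(Checking all 9 profiles: 1 has a profitable deviation, 8 do not.)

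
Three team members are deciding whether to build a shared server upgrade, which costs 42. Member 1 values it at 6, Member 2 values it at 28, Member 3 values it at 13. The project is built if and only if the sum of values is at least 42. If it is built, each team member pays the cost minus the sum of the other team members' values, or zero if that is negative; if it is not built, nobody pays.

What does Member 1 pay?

1

Total value 47 ≥ cost 42, so the project is built.
The other team members' values sum to 41.
Cost minus that sum is 42 - 41 = 1.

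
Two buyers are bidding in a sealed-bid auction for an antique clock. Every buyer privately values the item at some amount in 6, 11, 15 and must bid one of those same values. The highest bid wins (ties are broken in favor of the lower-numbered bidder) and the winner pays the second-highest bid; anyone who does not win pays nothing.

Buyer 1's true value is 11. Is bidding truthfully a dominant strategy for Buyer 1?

Yes

Check each profile of the others' bids and compare truth against every alternative bid.
Others bid (6): truth gives 5, best alternative gives 5.
Others bid (11): truth gives 0, best alternative gives 0.
Others bid (15): truth gives 0, best alternative gives 0.
In every case the truthful bid is at least as good as any alternative, so it is a dominant strategy.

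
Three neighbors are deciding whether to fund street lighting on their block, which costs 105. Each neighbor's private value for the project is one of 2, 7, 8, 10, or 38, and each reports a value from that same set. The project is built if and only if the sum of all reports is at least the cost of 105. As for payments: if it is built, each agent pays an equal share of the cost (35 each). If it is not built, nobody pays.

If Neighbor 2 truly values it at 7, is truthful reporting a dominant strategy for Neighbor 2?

Check each profile of the others' reports and compare truth against every alternative report.
Others report (2, 2): truth gives 0, best alternative gives 0.
Others report (2, 7): truth gives 0, best alternative gives 0.
Others report (2, 8): truth gives 0, best alternative gives 0.
Others report (2, 10): truth gives 0, best alternative gives 0.
Others report (2, 38): truth gives 0, best alternative gives 0.
Others report (7, 2): truth gives 0, best alternative gives 0.
(Remaining 19 profiles checked similarly; truth is weakly best in each.)
In every case the truthful report is at least as good as any alternative, so it is a dominant strategy.

Yes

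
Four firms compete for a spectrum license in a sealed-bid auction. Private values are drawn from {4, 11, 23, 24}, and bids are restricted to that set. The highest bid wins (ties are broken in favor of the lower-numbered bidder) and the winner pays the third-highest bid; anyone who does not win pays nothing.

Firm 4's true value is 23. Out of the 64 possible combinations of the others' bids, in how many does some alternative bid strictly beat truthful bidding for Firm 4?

Others bid (4, 4, 23): truth gives 0; bid 24 gives 19 > 0. Violating.
Others bid (4, 11, 23): truth gives 0; bid 24 gives 12 > 0. Violating.
Others bid (4, 23, 4): truth gives 0; bid 24 gives 19 > 0. Violating.
Others bid (4, 23, 11): truth gives 0; bid 24 gives 12 > 0. Violating.
Others bid (4, 4, 4): truth gives 19; no alternative beats it.
Others bid (4, 4, 11): truth gives 19; no alternative beats it.
(Checking all 64 profiles: 12 have a profitable deviation, 52 do not.)

12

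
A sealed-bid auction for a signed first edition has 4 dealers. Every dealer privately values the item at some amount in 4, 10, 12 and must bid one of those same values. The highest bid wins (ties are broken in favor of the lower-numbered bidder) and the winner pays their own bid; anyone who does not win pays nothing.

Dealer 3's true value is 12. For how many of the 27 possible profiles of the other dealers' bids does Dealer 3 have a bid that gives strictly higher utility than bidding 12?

2

Others bid (4, 4, 4): truth gives 0; bid 10 gives 2 > 0. Violating.
Others bid (4, 4, 10): truth gives 0; bid 10 gives 2 > 0. Violating.
Others bid (4, 4, 12): truth gives 0; no alternative beats it.
Others bid (4, 10, 4): truth gives 0; no alternative beats it.
(Checking all 27 profiles: 2 have a profitable deviation, 25 do not.)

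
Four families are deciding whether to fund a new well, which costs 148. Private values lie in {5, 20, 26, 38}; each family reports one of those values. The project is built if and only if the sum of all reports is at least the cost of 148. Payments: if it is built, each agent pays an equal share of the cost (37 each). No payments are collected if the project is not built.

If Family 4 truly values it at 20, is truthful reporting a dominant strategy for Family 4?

Check each profile of the others' reports and compare truth against every alternative report.
Others report (5, 5, 5): truth gives 0, best alternative gives 0.
Others report (5, 5, 20): truth gives 0, best alternative gives 0.
Others report (5, 5, 26): truth gives 0, best alternative gives 0.
Others report (5, 5, 38): truth gives 0, best alternative gives 0.
Others report (5, 20, 5): truth gives 0, best alternative gives 0.
Others report (5, 20, 20): truth gives 0, best alternative gives 0.
(Remaining 58 profiles checked similarly; truth is weakly best in each.)
In every case the truthful report is at least as good as any alternative, so it is a dominant strategy.

Yes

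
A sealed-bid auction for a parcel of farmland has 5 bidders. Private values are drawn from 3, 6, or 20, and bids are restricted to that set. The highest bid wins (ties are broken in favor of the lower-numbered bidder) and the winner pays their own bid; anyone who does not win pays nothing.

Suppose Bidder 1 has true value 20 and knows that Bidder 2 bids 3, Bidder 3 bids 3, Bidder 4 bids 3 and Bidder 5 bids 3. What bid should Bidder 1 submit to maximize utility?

Bid 3: wins, pays 3, utility 20 - 3 = 17.
Bid 6: wins, pays 6, utility 20 - 6 = 14.
Bid 20: wins, pays 20, utility 20 - 20 = 0.
The best choice is 3 with utility 17.

3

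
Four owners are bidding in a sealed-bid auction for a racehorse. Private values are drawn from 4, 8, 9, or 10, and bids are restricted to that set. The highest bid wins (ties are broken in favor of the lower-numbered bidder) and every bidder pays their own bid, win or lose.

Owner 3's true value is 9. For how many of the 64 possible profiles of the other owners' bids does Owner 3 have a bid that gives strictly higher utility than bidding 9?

54

Others bid (4, 4, 4): truth gives 0; bid 8 gives 1 > 0. Violating.
Others bid (4, 4, 8): truth gives 0; bid 8 gives 1 > 0. Violating.
Others bid (4, 4, 10): truth gives -9; bid 10 gives -1 > -9. Violating.
Others bid (4, 8, 10): truth gives -9; bid 10 gives -1 > -9. Violating.
Others bid (4, 4, 9): truth gives 0; no alternative beats it.
Others bid (4, 8, 4): truth gives 0; no alternative beats it.
(Checking all 64 profiles: 54 have a profitable deviation, 10 do not.)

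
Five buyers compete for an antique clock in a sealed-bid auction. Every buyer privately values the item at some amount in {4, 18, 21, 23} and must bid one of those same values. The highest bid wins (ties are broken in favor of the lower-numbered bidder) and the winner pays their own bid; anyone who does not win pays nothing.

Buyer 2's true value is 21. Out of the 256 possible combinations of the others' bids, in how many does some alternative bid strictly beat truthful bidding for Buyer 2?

8

Others bid (4, 4, 4, 4): truth gives 0; bid 18 gives 3 > 0. Violating.
Others bid (4, 4, 4, 18): truth gives 0; bid 18 gives 3 > 0. Violating.
Others bid (4, 4, 18, 4): truth gives 0; bid 18 gives 3 > 0. Violating.
Others bid (4, 4, 18, 18): truth gives 0; bid 18 gives 3 > 0. Violating.
Others bid (4, 4, 4, 21): truth gives 0; no alternative beats it.
Others bid (4, 4, 4, 23): truth gives 0; no alternative beats it.
(Checking all 256 profiles: 8 have a profitable deviation, 248 do not.)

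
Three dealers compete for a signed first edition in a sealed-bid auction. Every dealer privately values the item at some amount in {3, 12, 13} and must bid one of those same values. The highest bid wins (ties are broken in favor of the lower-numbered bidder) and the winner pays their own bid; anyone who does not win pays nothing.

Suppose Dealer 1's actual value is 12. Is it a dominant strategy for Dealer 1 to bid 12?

Consider the case where Dealer 2 bids 3 and Dealer 3 bids 3.
Truthful bid 12: wins, pays 12, utility 12 - 12 = 0.
Bid 3 instead: wins, pays 3, utility 12 - 3 = 9.
Since 9 > 0, bidding 3 is strictly better here, so truthful bidding is not dominant.

No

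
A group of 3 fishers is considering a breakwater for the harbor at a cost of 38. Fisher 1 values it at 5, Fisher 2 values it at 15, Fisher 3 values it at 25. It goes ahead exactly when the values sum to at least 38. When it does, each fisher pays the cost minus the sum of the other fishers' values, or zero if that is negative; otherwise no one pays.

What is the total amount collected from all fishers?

26

Total value 45 ≥ cost 38, so it is built.
Fisher 1: others sum to 40; max(0, 38 - 40) = 0.
Fisher 2: others sum to 30; max(0, 38 - 30) = 8.
Fisher 3: others sum to 20; max(0, 38 - 20) = 18.
Total collected = 0 + 8 + 18 = 26.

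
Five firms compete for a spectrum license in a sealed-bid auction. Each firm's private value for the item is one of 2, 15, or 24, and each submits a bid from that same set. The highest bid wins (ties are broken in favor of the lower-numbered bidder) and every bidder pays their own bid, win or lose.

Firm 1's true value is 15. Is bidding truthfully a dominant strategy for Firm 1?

No

Consider the case where Firm 2 bids 2, Firm 3 bids 2, Firm 4 bids 2 and Firm 5 bids 2.
Truthful bid 15: wins, pays 15, utility 15 - 15 = 0.
Bid 2 instead: wins, pays 2, utility 15 - 2 = 13.
Since 13 > 0, bidding 2 is strictly better here, so truthful bidding is not dominant.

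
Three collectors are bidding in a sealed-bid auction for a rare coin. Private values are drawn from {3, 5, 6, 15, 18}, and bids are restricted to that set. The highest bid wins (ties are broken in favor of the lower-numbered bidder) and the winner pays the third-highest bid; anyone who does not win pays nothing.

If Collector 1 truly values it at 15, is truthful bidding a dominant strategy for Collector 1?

Consider the case where Collector 2 bids 3 and Collector 3 bids 18.
Truthful bid 15: loses, pays 0, utility 0.
Bid 18 instead: wins, pays 3, utility 15 - 3 = 12.
Since 12 > 0, bidding 18 is strictly better here, so truthful bidding is not dominant.

No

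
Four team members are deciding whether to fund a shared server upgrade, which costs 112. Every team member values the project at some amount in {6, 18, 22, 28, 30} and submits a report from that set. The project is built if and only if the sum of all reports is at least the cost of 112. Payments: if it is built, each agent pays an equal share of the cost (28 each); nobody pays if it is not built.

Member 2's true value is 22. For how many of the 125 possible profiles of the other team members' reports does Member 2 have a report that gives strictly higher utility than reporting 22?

1

Others report (30, 30, 30): truth gives -6; report 6 gives 0 > -6. Violating.
Others report (6, 6, 6): truth gives 0; no alternative beats it.
Others report (6, 6, 18): truth gives 0; no alternative beats it.
(Checking all 125 profiles: 1 has a profitable deviation, 124 do not.)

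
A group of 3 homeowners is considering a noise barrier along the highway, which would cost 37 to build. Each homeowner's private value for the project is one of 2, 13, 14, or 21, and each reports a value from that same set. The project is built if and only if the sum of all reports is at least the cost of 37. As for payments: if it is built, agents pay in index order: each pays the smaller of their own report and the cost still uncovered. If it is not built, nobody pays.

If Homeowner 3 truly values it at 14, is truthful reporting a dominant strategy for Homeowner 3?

Check each profile of the others' reports and compare truth against every alternative report.
Others report (21, 21): truth gives 14, best alternative gives 14.
Others report (14, 21): truth gives 12, best alternative gives 12.
Others report (21, 14): truth gives 12, best alternative gives 12.
Others report (13, 21): truth gives 11, best alternative gives 11.
Others report (21, 13): truth gives 11, best alternative gives 11.
Others report (14, 14): truth gives 5, best alternative gives 5.
(Remaining 10 profiles checked similarly; truth is weakly best in each.)
In every case the truthful report is at least as good as any alternative, so it is a dominant strategy.

Yes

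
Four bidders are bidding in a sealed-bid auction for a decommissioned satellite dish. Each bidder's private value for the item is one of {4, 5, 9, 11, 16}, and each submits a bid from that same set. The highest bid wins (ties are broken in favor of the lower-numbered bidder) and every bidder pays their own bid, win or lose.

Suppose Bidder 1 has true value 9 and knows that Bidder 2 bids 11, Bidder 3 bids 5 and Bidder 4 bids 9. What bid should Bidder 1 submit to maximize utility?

11

Bid 4: loses but pays 4, utility -4.
Bid 5: loses but pays 5, utility -5.
Bid 9: loses but pays 9, utility -9.
Bid 11: wins, pays 11, utility 9 - 11 = -2.
Bid 16: wins, pays 16, utility 9 - 16 = -7.
The best choice is 11 with utility -2.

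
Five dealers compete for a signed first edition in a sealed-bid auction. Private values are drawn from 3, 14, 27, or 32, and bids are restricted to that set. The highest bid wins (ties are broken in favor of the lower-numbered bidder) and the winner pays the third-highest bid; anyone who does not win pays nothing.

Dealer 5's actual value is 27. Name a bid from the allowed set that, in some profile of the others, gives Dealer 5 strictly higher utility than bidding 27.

32

Suppose Dealer 1 bids 3, Dealer 2 bids 3, Dealer 3 bids 3 and Dealer 4 bids 27.
Bid 27: loses, pays 0, utility 0.
Bid 32: wins, pays 3, utility 27 - 3 = 24.
So bidding 32 beats truth here (24 > 0).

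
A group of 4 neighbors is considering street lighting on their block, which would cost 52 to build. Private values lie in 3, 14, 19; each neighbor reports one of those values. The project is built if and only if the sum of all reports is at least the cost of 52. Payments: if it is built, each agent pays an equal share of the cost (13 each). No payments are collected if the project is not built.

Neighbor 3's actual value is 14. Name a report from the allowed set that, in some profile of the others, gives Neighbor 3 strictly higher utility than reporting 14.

19

Suppose Neighbor 1 reports 3, Neighbor 2 reports 14 and Neighbor 4 reports 19.
Report 14: project not built, utility 0.
Report 19: project built, pays 13, utility 14 - 13 = 1.
So reporting 19 beats truth here (1 > 0).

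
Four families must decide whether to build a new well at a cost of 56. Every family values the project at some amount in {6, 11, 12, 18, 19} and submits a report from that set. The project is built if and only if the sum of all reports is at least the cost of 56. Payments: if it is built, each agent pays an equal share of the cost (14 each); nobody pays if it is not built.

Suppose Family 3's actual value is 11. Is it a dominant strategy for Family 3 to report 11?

Consider the case where Family 1 reports 11, Family 2 reports 18 and Family 4 reports 18.
Truthful report 11: project built, pays 14, utility 11 - 14 = -3.
Report 6 instead: project not built, utility 0.
Since 0 > -3, reporting 6 is strictly better here, so truthful reporting is not dominant.

No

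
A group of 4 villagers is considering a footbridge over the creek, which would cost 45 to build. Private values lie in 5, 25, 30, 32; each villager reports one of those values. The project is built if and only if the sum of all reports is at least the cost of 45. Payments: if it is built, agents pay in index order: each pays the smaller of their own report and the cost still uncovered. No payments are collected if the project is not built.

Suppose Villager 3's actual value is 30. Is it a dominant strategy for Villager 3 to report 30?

No

Consider the case where Villager 1 reports 5, Villager 2 reports 5 and Villager 4 reports 25.
Truthful report 30: project built, pays 30, utility 30 - 30 = 0.
Report 25 instead: project built, pays 25, utility 30 - 25 = 5.
Since 5 > 0, reporting 25 is strictly better here, so truthful reporting is not dominant.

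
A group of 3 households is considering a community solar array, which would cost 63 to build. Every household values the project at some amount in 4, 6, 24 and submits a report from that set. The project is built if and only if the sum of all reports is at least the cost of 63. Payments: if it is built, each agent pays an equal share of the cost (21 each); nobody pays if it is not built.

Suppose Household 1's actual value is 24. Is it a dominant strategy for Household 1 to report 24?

Yes

Check each profile of the others' reports and compare truth against every alternative report.
Others report (24, 24): truth gives 3, best alternative gives 0.
Others report (4, 4): truth gives 0, best alternative gives 0.
Others report (4, 6): truth gives 0, best alternative gives 0.
Others report (4, 24): truth gives 0, best alternative gives 0.
Others report (6, 4): truth gives 0, best alternative gives 0.
Others report (6, 6): truth gives 0, best alternative gives 0.
(Remaining 3 profiles checked similarly; truth is weakly best in each.)
In every case the truthful report is at least as good as any alternative, so it is a dominant strategy.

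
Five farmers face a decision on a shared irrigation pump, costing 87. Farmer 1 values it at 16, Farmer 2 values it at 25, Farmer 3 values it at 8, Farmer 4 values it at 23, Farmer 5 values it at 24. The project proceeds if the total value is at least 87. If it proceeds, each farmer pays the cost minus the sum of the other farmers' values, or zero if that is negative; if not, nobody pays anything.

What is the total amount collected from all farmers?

52

Total value 96 ≥ cost 87, so it is built.
Farmer 1: others sum to 80; max(0, 87 - 80) = 7.
Farmer 2: others sum to 71; max(0, 87 - 71) = 16.
Farmer 3: others sum to 88; max(0, 87 - 88) = 0.
Farmer 4: others sum to 73; max(0, 87 - 73) = 14.
Farmer 5: others sum to 72; max(0, 87 - 72) = 15.
Total collected = 7 + 16 + 0 + 14 + 15 = 52.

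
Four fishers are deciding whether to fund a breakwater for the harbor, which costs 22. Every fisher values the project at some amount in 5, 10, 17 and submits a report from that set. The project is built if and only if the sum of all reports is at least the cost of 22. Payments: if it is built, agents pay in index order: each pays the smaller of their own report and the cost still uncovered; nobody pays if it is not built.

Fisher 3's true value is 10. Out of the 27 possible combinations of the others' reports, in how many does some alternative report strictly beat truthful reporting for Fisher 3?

8

Others report (5, 5, 10): truth gives 0; report 5 gives 5 > 0. Violating.
Others report (5, 5, 17): truth gives 0; report 5 gives 5 > 0. Violating.
Others report (5, 10, 5): truth gives 3; report 5 gives 5 > 3. Violating.
Others report (5, 10, 10): truth gives 3; report 5 gives 5 > 3. Violating.
Others report (5, 5, 5): truth gives 0; no alternative beats it.
Others report (5, 17, 5): truth gives 10; no alternative beats it.
(Checking all 27 profiles: 8 have a profitable deviation, 19 do not.)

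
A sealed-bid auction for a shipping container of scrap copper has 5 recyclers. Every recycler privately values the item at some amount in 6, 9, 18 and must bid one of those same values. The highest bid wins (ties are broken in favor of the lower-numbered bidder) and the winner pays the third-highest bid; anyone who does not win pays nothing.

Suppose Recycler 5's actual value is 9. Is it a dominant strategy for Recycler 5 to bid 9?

No

Consider the case where Recycler 1 bids 6, Recycler 2 bids 6, Recycler 3 bids 6 and Recycler 4 bids 9.
Truthful bid 9: loses, pays 0, utility 0.
Bid 18 instead: wins, pays 6, utility 9 - 6 = 3.
Since 3 > 0, bidding 18 is strictly better here, so truthful bidding is not dominant.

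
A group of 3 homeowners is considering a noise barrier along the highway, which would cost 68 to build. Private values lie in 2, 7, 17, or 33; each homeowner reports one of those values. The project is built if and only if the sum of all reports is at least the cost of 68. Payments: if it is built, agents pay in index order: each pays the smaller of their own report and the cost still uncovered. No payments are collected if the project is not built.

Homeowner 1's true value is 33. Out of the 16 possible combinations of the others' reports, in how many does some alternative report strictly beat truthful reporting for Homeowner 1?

Others report (33, 33): truth gives 0; report 2 gives 31 > 0. Violating.
Others report (2, 2): truth gives 0; no alternative beats it.
Others report (2, 7): truth gives 0; no alternative beats it.
(Checking all 16 profiles: 1 has a profitable deviation, 15 do not.)

1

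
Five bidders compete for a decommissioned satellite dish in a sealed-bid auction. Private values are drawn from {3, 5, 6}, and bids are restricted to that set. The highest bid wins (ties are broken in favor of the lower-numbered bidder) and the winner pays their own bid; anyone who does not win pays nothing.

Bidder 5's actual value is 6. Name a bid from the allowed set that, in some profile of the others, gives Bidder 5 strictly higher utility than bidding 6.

Suppose Bidder 1 bids 3, Bidder 2 bids 3, Bidder 3 bids 3 and Bidder 4 bids 3.
Bid 6: wins, pays 6, utility 6 - 6 = 0.
Bid 5: wins, pays 5, utility 6 - 5 = 1.
So bidding 5 beats truth here (1 > 0).

5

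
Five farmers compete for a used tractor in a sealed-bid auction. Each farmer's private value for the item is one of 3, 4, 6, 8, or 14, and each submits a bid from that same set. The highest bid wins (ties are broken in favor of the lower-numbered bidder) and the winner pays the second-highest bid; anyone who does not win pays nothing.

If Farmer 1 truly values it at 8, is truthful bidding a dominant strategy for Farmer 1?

Yes

Check each profile of the others' bids and compare truth against every alternative bid.
Others bid (3, 3, 3, 3): truth gives 5, best alternative gives 5.
Others bid (3, 3, 3, 4): truth gives 4, best alternative gives 4.
Others bid (3, 3, 4, 3): truth gives 4, best alternative gives 4.
Others bid (3, 3, 4, 4): truth gives 4, best alternative gives 4.
Others bid (3, 4, 3, 3): truth gives 4, best alternative gives 4.
Others bid (3, 4, 3, 4): truth gives 4, best alternative gives 4.
(Remaining 619 profiles checked similarly; truth is weakly best in each.)
In every case the truthful bid is at least as good as any alternative, so it is a dominant strategy.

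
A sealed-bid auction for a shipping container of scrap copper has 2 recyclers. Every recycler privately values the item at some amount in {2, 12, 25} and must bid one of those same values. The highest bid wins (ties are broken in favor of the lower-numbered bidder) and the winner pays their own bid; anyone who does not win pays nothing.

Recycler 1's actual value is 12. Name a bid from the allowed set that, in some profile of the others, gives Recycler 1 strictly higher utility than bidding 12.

2

Suppose Recycler 2 bids 2.
Bid 12: wins, pays 12, utility 12 - 12 = 0.
Bid 2: wins, pays 2, utility 12 - 2 = 10.
So bidding 2 beats truth here (10 > 0).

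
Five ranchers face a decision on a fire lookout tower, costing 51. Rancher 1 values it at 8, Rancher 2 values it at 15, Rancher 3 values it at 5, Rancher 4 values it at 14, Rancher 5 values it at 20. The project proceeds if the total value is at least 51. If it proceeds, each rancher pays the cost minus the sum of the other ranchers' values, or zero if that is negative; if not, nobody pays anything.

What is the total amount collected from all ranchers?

Total value 62 ≥ cost 51, so it is built.
Rancher 1: others sum to 54; max(0, 51 - 54) = 0.
Rancher 2: others sum to 47; max(0, 51 - 47) = 4.
Rancher 3: others sum to 57; max(0, 51 - 57) = 0.
Rancher 4: others sum to 48; max(0, 51 - 48) = 3.
Rancher 5: others sum to 42; max(0, 51 - 42) = 9.
Total collected = 0 + 4 + 0 + 3 + 9 = 16.

16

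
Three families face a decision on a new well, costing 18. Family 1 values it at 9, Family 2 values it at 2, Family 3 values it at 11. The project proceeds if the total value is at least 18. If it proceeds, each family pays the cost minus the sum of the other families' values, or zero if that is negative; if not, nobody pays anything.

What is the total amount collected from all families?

12

Total value 22 ≥ cost 18, so it is built.
Family 1: others sum to 13; max(0, 18 - 13) = 5.
Family 2: others sum to 20; max(0, 18 - 20) = 0.
Family 3: others sum to 11; max(0, 18 - 11) = 7.
Total collected = 5 + 0 + 7 = 12.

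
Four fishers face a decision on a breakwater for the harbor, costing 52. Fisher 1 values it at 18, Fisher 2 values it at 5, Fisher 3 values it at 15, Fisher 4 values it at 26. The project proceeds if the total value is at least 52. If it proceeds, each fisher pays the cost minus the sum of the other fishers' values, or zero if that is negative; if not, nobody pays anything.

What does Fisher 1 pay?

Total value 64 ≥ cost 52, so the project is built.
The other fishers' values sum to 46.
Cost minus that sum is 52 - 46 = 6.

6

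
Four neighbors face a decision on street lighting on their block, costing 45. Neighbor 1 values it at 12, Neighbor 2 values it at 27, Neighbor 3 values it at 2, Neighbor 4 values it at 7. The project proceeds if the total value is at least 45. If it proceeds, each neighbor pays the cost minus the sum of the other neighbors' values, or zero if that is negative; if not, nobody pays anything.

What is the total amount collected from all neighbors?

Total value 48 ≥ cost 45, so it is built.
Neighbor 1: others sum to 36; max(0, 45 - 36) = 9.
Neighbor 2: others sum to 21; max(0, 45 - 21) = 24.
Neighbor 3: others sum to 46; max(0, 45 - 46) = 0.
Neighbor 4: others sum to 41; max(0, 45 - 41) = 4.
Total collected = 9 + 24 + 0 + 4 = 37.

37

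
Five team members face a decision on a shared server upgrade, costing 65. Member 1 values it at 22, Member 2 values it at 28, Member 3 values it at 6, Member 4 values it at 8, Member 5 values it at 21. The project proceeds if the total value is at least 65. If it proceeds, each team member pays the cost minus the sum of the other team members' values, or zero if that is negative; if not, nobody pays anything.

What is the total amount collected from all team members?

Total value 85 ≥ cost 65, so it is built.
Member 1: others sum to 63; max(0, 65 - 63) = 2.
Member 2: others sum to 57; max(0, 65 - 57) = 8.
Member 3: others sum to 79; max(0, 65 - 79) = 0.
Member 4: others sum to 77; max(0, 65 - 77) = 0.
Member 5: others sum to 64; max(0, 65 - 64) = 1.
Total collected = 2 + 8 + 0 + 0 + 1 = 11.

11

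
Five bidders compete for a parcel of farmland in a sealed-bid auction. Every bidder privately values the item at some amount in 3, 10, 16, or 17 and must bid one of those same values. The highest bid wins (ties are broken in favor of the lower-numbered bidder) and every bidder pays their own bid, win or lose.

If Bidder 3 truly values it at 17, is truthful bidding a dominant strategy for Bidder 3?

No

Consider the case where Bidder 1 bids 3, Bidder 2 bids 3, Bidder 4 bids 3 and Bidder 5 bids 3.
Truthful bid 17: wins, pays 17, utility 17 - 17 = 0.
Bid 10 instead: wins, pays 10, utility 17 - 10 = 7.
Since 7 > 0, bidding 10 is strictly better here, so truthful bidding is not dominant.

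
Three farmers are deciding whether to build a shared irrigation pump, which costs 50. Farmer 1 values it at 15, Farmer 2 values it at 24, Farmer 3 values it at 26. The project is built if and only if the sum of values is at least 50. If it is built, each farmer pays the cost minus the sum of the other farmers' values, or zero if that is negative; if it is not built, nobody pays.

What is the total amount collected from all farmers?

Total value 65 ≥ cost 50, so it is built.
Farmer 1: others sum to 50; max(0, 50 - 50) = 0.
Farmer 2: others sum to 41; max(0, 50 - 41) = 9.
Farmer 3: others sum to 39; max(0, 50 - 39) = 11.
Total collected = 0 + 9 + 11 = 20.

20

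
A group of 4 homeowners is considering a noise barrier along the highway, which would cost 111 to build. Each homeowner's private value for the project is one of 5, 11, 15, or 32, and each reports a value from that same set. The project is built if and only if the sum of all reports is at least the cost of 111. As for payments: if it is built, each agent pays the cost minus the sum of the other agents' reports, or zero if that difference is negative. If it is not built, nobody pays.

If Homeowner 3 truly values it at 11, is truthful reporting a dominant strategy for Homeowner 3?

Yes

Check each profile of the others' reports and compare truth against every alternative report.
Others report (5, 5, 5): truth gives 0, best alternative gives 0.
Others report (5, 5, 11): truth gives 0, best alternative gives 0.
Others report (5, 5, 15): truth gives 0, best alternative gives 0.
Others report (5, 5, 32): truth gives 0, best alternative gives 0.
Others report (5, 11, 5): truth gives 0, best alternative gives 0.
Others report (5, 11, 11): truth gives 0, best alternative gives 0.
(Remaining 58 profiles checked similarly; truth is weakly best in each.)
In every case the truthful report is at least as good as any alternative, so it is a dominant strategy.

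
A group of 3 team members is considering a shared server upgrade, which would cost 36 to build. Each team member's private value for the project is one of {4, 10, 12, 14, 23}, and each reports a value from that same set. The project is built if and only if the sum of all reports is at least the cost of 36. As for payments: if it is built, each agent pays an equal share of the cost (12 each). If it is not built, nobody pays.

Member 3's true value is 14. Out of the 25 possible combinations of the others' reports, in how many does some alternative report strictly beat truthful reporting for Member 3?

Others report (4, 10): truth gives 0; report 23 gives 2 > 0. Violating.
Others report (4, 12): truth gives 0; report 23 gives 2 > 0. Violating.
Others report (4, 14): truth gives 0; report 23 gives 2 > 0. Violating.
Others report (10, 4): truth gives 0; report 23 gives 2 > 0. Violating.
Others report (4, 4): truth gives 0; no alternative beats it.
Others report (4, 23): truth gives 2; no alternative beats it.
(Checking all 25 profiles: 7 have a profitable deviation, 18 do not.)

7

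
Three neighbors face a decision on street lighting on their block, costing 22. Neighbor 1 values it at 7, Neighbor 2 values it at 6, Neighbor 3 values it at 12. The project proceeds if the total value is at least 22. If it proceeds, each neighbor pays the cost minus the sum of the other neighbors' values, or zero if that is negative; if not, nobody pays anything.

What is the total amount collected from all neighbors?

16

Total value 25 ≥ cost 22, so it is built.
Neighbor 1: others sum to 18; max(0, 22 - 18) = 4.
Neighbor 2: others sum to 19; max(0, 22 - 19) = 3.
Neighbor 3: others sum to 13; max(0, 22 - 13) = 9.
Total collected = 4 + 3 + 9 = 16.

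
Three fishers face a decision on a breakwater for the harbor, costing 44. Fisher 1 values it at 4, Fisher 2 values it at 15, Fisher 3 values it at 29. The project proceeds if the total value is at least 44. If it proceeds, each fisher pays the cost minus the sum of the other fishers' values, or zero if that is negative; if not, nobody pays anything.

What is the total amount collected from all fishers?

Total value 48 ≥ cost 44, so it is built.
Fisher 1: others sum to 44; max(0, 44 - 44) = 0.
Fisher 2: others sum to 33; max(0, 44 - 33) = 11.
Fisher 3: others sum to 19; max(0, 44 - 19) = 25.
Total collected = 0 + 11 + 25 = 36.

36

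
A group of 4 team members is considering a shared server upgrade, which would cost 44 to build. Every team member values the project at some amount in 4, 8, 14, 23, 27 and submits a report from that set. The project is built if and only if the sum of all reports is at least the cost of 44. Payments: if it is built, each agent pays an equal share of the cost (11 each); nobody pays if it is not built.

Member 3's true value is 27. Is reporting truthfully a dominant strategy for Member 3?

Yes

Check each profile of the others' reports and compare truth against every alternative report.
Others report (4, 8, 8): truth gives 16, best alternative gives 0.
Others report (8, 4, 8): truth gives 16, best alternative gives 0.
Others report (8, 8, 4): truth gives 16, best alternative gives 0.
Others report (4, 4, 14): truth gives 16, best alternative gives 16.
Others report (4, 4, 23): truth gives 16, best alternative gives 16.
Others report (4, 4, 27): truth gives 16, best alternative gives 16.
(Remaining 119 profiles checked similarly; truth is weakly best in each.)
In every case the truthful report is at least as good as any alternative, so it is a dominant strategy.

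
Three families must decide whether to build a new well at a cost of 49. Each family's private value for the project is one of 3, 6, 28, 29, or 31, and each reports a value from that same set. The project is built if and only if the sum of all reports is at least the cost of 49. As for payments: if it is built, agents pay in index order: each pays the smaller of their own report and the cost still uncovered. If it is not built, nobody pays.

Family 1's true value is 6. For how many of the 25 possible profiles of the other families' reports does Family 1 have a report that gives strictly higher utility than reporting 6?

9

Others report (28, 28): truth gives 0; report 3 gives 3 > 0. Violating.
Others report (28, 29): truth gives 0; report 3 gives 3 > 0. Violating.
Others report (28, 31): truth gives 0; report 3 gives 3 > 0. Violating.
Others report (29, 28): truth gives 0; report 3 gives 3 > 0. Violating.
Others report (3, 3): truth gives 0; no alternative beats it.
Others report (3, 6): truth gives 0; no alternative beats it.
(Checking all 25 profiles: 9 have a profitable deviation, 16 do not.)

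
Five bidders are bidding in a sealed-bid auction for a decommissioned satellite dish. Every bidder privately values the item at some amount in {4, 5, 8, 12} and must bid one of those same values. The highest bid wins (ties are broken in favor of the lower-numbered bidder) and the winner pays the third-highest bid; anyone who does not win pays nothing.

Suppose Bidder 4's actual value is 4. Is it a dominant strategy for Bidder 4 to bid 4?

Yes

Check each profile of the others' bids and compare truth against every alternative bid.
Others bid (4, 4, 4, 4): truth gives 0, best alternative gives 0.
Others bid (4, 4, 4, 5): truth gives 0, best alternative gives 0.
Others bid (4, 4, 4, 8): truth gives 0, best alternative gives 0.
Others bid (4, 4, 4, 12): truth gives 0, best alternative gives 0.
Others bid (4, 4, 5, 4): truth gives 0, best alternative gives 0.
Others bid (4, 4, 5, 5): truth gives 0, best alternative gives 0.
(Remaining 250 profiles checked similarly; truth is weakly best in each.)
In every case the truthful bid is at least as good as any alternative, so it is a dominant strategy.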